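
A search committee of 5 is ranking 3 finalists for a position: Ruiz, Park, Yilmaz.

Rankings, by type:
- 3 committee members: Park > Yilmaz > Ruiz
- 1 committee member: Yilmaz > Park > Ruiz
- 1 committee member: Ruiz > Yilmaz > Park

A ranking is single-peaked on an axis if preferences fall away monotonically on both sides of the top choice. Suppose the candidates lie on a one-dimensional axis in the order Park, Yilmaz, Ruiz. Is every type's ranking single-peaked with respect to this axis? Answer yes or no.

yes

Axis positions: Park=1, Yilmaz=2, Ruiz=3.
Type 1 (peak Park at position 1): ranking walks positions 1-2-3, expanding outward from the peak — single-peaked.
Type 2 (peak Yilmaz at position 2): ranking walks positions 2-1-3, expanding outward from the peak — single-peaked.
Type 3 (peak Ruiz at position 3): ranking walks positions 3-2-1, expanding outward from the peak — single-peaked.
Every ranking is single-peaked on this axis.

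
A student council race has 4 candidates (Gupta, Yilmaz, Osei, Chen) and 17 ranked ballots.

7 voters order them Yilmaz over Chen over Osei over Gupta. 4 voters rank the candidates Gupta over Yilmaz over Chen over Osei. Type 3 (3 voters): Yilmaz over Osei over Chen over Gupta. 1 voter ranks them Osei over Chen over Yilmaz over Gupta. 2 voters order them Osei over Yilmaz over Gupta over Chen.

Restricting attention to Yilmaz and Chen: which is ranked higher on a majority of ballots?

Yilmaz

Ballots ranking Yilmaz above Chen: 7 + 4 + 3 + 2 = 16.
Ballots ranking Chen above Yilmaz: 17 − 16 = 1.
Yilmaz wins the head-to-head 16–1.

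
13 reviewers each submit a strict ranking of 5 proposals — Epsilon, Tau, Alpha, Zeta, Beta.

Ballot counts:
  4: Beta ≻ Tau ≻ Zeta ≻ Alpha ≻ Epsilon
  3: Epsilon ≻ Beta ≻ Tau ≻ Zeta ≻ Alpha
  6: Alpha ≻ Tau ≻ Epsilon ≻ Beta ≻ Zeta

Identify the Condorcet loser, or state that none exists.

Pairwise majorities:
Epsilon vs Tau: Epsilon preferred on 3 ballots; Tau wins 10–3.
Epsilon vs Alpha: Alpha wins 10–3.
Epsilon–Zeta: Epsilon 9–4.
Epsilon vs Beta: Epsilon wins 9–4.
Tau vs Alpha: Tau preferred on 4+3 = 7 ballots; Tau wins 7–6.
Tau vs Zeta: Tau wins 13–0.
Tau vs Beta: Beta, 7–6.
Alpha vs Zeta: 6 to 7, Zeta.
Alpha vs Beta: Alpha preferred on 6 ballots; Beta wins 7–6.
Zeta vs Beta: Beta, 13–0.
Every project wins at least one matchup (Epsilon beats Zeta; Tau beats Epsilon; Alpha beats Epsilon; Zeta beats Alpha; Beta beats Tau), so there is no Condorcet loser.

none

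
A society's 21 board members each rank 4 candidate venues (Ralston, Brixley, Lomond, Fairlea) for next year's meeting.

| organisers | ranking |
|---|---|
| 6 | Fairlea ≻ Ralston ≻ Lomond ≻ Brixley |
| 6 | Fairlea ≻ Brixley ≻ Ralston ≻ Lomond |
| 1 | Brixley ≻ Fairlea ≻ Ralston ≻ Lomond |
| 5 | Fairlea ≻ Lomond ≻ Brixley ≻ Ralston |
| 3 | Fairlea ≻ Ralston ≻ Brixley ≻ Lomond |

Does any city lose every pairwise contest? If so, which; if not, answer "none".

Pairwise majorities:
Ralston–Brixley: Brixley 12–9.
Ralston vs Lomond: 6+6+1+3 = 16 for Ralston, 5 for Lomond — Ralston by 16–5.
Ralston vs Fairlea: Fairlea, 21–0.
Brixley vs Lomond: 6+1+3 = 10 for Brixley, 11 for Lomond — Lomond by 11–10.
Brixley–Fairlea: Fairlea 20–1.
Lomond vs Fairlea: Fairlea wins 21–0.
No city is winless: Ralston beats Lomond; Brixley beats Ralston; Lomond beats Brixley; Fairlea beats Ralston. There is no Condorcet loser.

none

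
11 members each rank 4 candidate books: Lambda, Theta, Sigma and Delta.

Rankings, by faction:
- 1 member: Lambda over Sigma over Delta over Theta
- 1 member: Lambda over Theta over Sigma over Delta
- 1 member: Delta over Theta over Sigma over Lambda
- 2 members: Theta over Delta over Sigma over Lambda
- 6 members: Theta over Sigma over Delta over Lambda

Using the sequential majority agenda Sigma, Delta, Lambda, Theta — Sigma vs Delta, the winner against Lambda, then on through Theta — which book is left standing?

Theta

Round 1: Sigma vs Delta — 8–3, Sigma advances.
Round 2: Sigma vs Lambda — 9–2, Sigma advances.
Round 3: Sigma vs Theta — 1–10, Theta advances.
The agenda winner is Theta.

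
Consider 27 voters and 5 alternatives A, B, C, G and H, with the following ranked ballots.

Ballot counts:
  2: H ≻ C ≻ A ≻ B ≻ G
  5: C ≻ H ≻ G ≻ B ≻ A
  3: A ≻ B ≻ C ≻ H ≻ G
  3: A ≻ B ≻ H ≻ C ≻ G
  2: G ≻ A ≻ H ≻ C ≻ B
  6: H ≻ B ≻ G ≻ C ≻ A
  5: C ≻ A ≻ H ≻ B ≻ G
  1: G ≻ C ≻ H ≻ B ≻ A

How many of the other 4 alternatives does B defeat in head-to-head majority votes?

B against each rival (27 voters):
B vs A: A, 15–12.
B vs C: B is ranked higher on 3+3+6 = 12 ballots, C on 15. C wins 15–12.
B vs G: B wins 19–8.
B vs H: B preferred on 3+3 = 6 ballots; H wins 21–6.
B beats G; loses to A, C, H — 1 pairwise win.

1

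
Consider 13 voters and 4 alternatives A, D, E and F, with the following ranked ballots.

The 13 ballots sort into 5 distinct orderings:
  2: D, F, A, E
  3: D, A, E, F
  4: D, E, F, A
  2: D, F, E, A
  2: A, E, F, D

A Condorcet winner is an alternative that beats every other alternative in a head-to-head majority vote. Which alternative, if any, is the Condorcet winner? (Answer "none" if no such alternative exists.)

D

Pairwise majorities:
A vs D: A is ranked higher on 2 ballots, D on 11. D wins 11–2.
A vs E: A preferred on 2+3+2 = 7 ballots; A wins 7–6.
A vs F: 3+2 = 5 for A, 8 for F — F by 8–5.
D vs E: 2+3+4+2 = 11 for D, 2 for E — D by 11–2.
D vs F: D preferred on 2+3+4+2 = 11 ballots; D wins 11–2.
E vs F: 3+4+2 = 9 for E, 4 for F — E by 9–4.
D wins every pairwise contest, so D is the Condorcet winner.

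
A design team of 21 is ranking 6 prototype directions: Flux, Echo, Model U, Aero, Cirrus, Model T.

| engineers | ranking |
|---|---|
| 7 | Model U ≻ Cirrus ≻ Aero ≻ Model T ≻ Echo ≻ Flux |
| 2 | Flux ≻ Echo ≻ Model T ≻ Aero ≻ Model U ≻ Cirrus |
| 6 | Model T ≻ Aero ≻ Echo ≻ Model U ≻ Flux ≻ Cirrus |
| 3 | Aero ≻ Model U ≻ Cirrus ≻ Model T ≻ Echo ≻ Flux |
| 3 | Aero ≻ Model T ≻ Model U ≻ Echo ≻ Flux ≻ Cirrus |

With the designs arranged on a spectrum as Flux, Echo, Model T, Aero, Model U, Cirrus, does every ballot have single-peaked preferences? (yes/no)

Axis positions: Flux=1, Echo=2, Model T=3, Aero=4, Model U=5, Cirrus=6.
Type 1 (peak Model U at position 5): ranking walks positions 5-6-4-3-2-1, expanding outward from the peak — single-peaked.
Type 2 (peak Flux at position 1): ranking walks positions 1-2-3-4-5-6, expanding outward from the peak — single-peaked.
Type 3 (peak Model T at position 3): ranking walks positions 3-4-2-5-1-6, expanding outward from the peak — single-peaked.
Type 4 (peak Aero at position 4): ranking walks positions 4-5-6-3-2-1, expanding outward from the peak — single-peaked.
Type 5 (peak Aero at position 4): ranking walks positions 4-3-5-2-1-6, expanding outward from the peak — single-peaked.
Every ranking is single-peaked on this axis.

yes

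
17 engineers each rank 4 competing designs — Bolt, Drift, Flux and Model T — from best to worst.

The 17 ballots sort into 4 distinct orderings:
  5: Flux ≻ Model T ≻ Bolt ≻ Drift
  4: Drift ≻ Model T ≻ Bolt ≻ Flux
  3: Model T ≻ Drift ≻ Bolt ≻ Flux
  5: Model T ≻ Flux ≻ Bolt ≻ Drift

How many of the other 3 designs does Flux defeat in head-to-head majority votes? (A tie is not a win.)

2

Flux against each rival (17 engineers):
Flux vs Bolt: Flux preferred on 5+5 = 10 ballots; Flux wins 10–7.
Flux vs Drift: Flux is ranked higher on 5+5 = 10 ballots, Drift on 7. Flux wins 10–7.
Flux vs Model T: Flux is ranked higher on 5 ballots, Model T on 12. Model T wins 12–5.
Flux beats Bolt, Drift; loses to Model T — 2 pairwise wins.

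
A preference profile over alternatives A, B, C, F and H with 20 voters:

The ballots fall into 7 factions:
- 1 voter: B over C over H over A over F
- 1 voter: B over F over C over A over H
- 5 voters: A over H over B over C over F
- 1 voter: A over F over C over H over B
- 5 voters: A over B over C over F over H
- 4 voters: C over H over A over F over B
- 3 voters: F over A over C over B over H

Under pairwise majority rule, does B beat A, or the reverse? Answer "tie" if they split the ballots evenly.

Ballots ranking B above A: 1 + 1 = 2.
Ballots ranking A above B: 20 − 2 = 18.
A wins the head-to-head 18–2.

A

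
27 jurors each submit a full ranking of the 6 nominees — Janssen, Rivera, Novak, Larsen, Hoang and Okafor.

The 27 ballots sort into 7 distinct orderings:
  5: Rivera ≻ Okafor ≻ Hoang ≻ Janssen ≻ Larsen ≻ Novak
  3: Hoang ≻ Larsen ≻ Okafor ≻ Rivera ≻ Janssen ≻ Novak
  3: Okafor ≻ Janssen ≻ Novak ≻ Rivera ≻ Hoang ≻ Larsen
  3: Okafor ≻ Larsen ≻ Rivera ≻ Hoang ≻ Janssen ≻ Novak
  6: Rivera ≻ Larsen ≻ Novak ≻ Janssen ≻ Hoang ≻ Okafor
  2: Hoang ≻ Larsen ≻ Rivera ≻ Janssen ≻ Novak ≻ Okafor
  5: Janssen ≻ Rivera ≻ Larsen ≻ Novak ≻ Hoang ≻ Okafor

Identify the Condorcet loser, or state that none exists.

Pairwise majorities:
Janssen vs Rivera: Janssen preferred on 3+5 = 8 ballots; Rivera wins 19–8.
Janssen–Novak: Janssen 21–6.
Janssen vs Larsen: Larsen wins 14–13.
Janssen vs Hoang: Janssen, 14–13.
Janssen vs Okafor: Okafor, 14–13.
Rivera vs Novak: Rivera, 24–3.
Rivera–Larsen: Rivera 19–8.
Rivera vs Hoang: Rivera, 22–5.
Rivera vs Okafor: Rivera wins 18–9.
Novak vs Larsen: Novak preferred on 3 ballots; Larsen wins 24–3.
Novak vs Hoang: 3+6+5 = 14 for Novak, 13 for Hoang — Novak by 14–13.
Novak vs Okafor: Okafor, 14–13.
Larsen–Hoang: Larsen 14–13.
Larsen vs Okafor: Larsen is ranked higher on 3+6+2+5 = 16 ballots, Okafor on 11. Larsen wins 16–11.
Hoang–Okafor: Hoang 16–11.
Each nominee has at least one pairwise win (Janssen beats Novak; Rivera beats Janssen; Novak beats Hoang; Larsen beats Janssen; Hoang beats Okafor; Okafor beats Janssen) — no Condorcet loser.

none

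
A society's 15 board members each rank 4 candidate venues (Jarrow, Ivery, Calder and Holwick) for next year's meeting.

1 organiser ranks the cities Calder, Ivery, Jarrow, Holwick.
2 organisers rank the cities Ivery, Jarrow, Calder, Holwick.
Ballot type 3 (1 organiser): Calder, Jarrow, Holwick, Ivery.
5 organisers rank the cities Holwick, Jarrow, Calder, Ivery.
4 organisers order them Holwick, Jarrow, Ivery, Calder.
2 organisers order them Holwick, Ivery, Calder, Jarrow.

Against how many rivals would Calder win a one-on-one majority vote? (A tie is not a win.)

0

Calder against each rival (15 organisers):
Calder vs Jarrow: Jarrow, 11–4.
Calder vs Ivery: Ivery, 8–7.
Calder vs Holwick: Calder preferred on 1+2+1 = 4 ballots; Holwick wins 11–4.
Calder beats no one; loses to Jarrow, Ivery, Holwick — 0 pairwise wins.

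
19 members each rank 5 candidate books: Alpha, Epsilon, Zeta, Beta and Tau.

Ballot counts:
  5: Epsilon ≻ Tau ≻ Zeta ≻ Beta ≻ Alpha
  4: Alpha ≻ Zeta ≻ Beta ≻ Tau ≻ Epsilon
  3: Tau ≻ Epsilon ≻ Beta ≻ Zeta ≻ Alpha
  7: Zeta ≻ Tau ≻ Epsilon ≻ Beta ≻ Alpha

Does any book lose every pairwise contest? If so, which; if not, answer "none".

Alpha

Pairwise majorities:
Alpha–Epsilon: Epsilon 15–4.
Alpha vs Zeta: Zeta, 15–4.
Alpha vs Beta: Beta, 15–4.
Alpha vs Tau: Alpha preferred on 4 ballots; Tau wins 15–4.
Epsilon vs Zeta: 5+3 = 8 for Epsilon, 11 for Zeta — Zeta by 11–8.
Epsilon vs Beta: Epsilon, 15–4.
Epsilon–Tau: Tau 14–5.
Zeta vs Beta: Zeta is ranked higher on 5+4+7 = 16 ballots, Beta on 3. Zeta wins 16–3.
Zeta vs Tau: 11 to 8, Zeta.
Beta vs Tau: Tau wins 15–4.
Alpha loses to every other book — it is the Condorcet loser.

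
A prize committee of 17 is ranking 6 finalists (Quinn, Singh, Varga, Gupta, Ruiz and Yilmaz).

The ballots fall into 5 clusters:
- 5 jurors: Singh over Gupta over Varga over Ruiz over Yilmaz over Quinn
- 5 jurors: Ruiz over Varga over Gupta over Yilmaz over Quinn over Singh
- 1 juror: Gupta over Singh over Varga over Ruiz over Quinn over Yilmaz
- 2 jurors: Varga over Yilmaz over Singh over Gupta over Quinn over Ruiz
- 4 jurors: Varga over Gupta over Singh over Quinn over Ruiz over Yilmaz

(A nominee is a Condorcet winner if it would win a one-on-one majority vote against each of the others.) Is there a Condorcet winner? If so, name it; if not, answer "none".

Varga

Pairwise majorities:
Quinn vs Singh: Quinn is ranked higher on 5 ballots, Singh on 12. Singh wins 12–5.
Quinn vs Varga: 0 for Quinn, 17 for Varga — Varga by 17–0.
Quinn vs Gupta: 0 to 17, Gupta.
Quinn vs Ruiz: 2+4 = 6 for Quinn, 11 for Ruiz — Ruiz by 11–6.
Quinn vs Yilmaz: Quinn preferred on 1+4 = 5 ballots; Yilmaz wins 12–5.
Singh vs Varga: 6 to 11, Varga.
Singh vs Gupta: Singh is ranked higher on 5+2 = 7 ballots, Gupta on 10. Gupta wins 10–7.
Singh vs Ruiz: Singh preferred on 5+1+2+4 = 12 ballots; Singh wins 12–5.
Singh vs Yilmaz: 5+1+4 = 10 for Singh, 7 for Yilmaz — Singh by 10–7.
Varga vs Gupta: Varga is ranked higher on 5+2+4 = 11 ballots, Gupta on 6. Varga wins 11–6.
Varga vs Ruiz: Varga is ranked higher on 5+1+2+4 = 12 ballots, Ruiz on 5. Varga wins 12–5.
Varga vs Yilmaz: Varga preferred on 5+5+1+2+4 = 17 ballots; Varga wins 17–0.
Gupta vs Ruiz: 5+1+2+4 = 12 for Gupta, 5 for Ruiz — Gupta by 12–5.
Gupta vs Yilmaz: 5+5+1+4 = 15 for Gupta, 2 for Yilmaz — Gupta by 15–2.
Ruiz vs Yilmaz: 15 to 2, Ruiz.
Only Varga has no losses; Varga is the Condorcet winner.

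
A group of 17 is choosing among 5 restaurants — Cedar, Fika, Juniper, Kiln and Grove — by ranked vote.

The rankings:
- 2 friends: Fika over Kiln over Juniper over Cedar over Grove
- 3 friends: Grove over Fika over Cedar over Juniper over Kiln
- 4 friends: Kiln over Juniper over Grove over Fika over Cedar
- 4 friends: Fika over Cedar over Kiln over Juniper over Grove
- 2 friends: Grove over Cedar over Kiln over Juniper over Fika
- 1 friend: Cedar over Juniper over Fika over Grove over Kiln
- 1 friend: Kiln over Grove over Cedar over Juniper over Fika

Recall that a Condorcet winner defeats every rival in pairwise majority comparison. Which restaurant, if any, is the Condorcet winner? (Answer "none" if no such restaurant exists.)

none

Pairwise majorities:
Cedar–Fika: Fika 13–4.
Cedar–Juniper: Cedar 11–6.
Cedar vs Kiln: Cedar wins 10–7.
Cedar vs Grove: Grove wins 10–7.
Fika vs Juniper: Fika, 9–8.
Fika vs Kiln: Fika wins 10–7.
Fika vs Grove: Grove wins 10–7.
Juniper–Kiln: Kiln 13–4.
Juniper–Grove: Juniper 11–6.
Kiln vs Grove: Kiln, 11–6.
Every restaurant loses at least once (Cedar loses to Fika; Fika loses to Grove; Juniper loses to Cedar; Kiln loses to Cedar; Grove loses to Juniper). The majority relation contains the cycle Cedar beats Juniper beats Grove beats Cedar, so there is no Condorcet winner.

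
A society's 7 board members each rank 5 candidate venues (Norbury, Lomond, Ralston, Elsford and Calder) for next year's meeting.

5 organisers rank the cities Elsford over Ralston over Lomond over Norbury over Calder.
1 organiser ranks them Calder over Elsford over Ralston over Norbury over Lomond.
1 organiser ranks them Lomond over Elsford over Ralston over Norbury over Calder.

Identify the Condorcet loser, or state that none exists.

Pairwise majorities:
Norbury vs Lomond: 1 to 6, Lomond.
Norbury vs Ralston: 0 for Norbury, 7 for Ralston — Ralston by 7–0.
Norbury–Elsford: Elsford 7–0.
Norbury vs Calder: 5+1 = 6 for Norbury, 1 for Calder — Norbury by 6–1.
Lomond vs Ralston: Ralston wins 6–1.
Lomond vs Elsford: 1 to 6, Elsford.
Lomond vs Calder: Lomond wins 6–1.
Ralston vs Elsford: Ralston is ranked higher on 0 ballots, Elsford on 7. Elsford wins 7–0.
Ralston vs Calder: Ralston preferred on 5+1 = 6 ballots; Ralston wins 6–1.
Elsford vs Calder: Elsford preferred on 5+1 = 6 ballots; Elsford wins 6–1.
Calder is beaten in every head-to-head and is the Condorcet loser.

Calder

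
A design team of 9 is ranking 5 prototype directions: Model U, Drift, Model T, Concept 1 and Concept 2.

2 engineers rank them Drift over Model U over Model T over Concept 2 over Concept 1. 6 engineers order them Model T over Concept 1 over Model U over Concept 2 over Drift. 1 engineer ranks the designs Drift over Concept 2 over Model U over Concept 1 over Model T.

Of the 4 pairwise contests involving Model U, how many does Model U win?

Model U against each rival (9 engineers):
Model U vs Drift: Model U is ranked higher on 6 ballots, Drift on 3. Model U wins 6–3.
Model U vs Model T: Model T, 6–3.
Model U vs Concept 1: 2+1 = 3 for Model U, 6 for Concept 1 — Concept 1 by 6–3.
Model U vs Concept 2: Model U is ranked higher on 2+6 = 8 ballots, Concept 2 on 1. Model U wins 8–1.
Model U beats Drift, Concept 2; loses to Model T, Concept 1 — 2 pairwise wins.

2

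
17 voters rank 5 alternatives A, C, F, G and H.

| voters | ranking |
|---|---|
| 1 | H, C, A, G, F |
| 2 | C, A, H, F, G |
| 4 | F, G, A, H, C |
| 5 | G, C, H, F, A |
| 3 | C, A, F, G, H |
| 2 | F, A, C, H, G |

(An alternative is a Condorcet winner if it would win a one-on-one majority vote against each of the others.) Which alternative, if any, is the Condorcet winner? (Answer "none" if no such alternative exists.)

Check each pair by majority over 17 ballots:
A–C: C 11–6.
A–F: F 11–6.
A–G: G 9–8.
A vs H: A, 11–6.
C vs F: C wins 11–6.
C vs G: G wins 9–8.
C vs H: C wins 12–5.
F vs G: F wins 11–6.
F vs H: F wins 9–8.
G vs H: G, 12–5.
No alternative is unbeaten: A loses to C; C loses to G; F loses to C; G loses to F; H loses to A. In particular C beats F beats G beats C is a majority cycle — no Condorcet winner exists.

none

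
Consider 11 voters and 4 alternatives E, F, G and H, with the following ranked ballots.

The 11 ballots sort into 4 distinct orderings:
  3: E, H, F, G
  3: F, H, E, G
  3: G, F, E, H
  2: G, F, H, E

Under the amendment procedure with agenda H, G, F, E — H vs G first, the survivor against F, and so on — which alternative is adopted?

Round 1: H vs G — 6–5, H advances.
Round 2: H vs F — 3–8, F advances.
Round 3: F vs E — 8–3, F advances.
The agenda winner is F.

F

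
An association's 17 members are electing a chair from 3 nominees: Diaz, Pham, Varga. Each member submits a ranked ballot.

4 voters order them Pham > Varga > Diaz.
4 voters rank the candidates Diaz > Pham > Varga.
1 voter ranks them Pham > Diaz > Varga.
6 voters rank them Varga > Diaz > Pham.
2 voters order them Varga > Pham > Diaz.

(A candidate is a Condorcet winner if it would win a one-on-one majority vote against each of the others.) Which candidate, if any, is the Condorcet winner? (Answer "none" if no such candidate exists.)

Pairwise majorities:
Diaz vs Pham: Diaz wins 10–7.
Diaz–Varga: Varga 12–5.
Pham vs Varga: Pham, 9–8.
No candidate is unbeaten: Diaz loses to Varga; Pham loses to Diaz; Varga loses to Pham. In particular Diaz → Pham → Varga → Diaz is a majority cycle — no Condorcet winner exists.

none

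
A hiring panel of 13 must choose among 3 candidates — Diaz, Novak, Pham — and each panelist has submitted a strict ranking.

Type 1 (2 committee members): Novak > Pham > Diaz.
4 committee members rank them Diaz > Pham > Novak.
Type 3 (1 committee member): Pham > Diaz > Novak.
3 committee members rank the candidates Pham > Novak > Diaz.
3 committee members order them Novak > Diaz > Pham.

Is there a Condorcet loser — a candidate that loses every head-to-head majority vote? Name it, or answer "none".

Head-to-head results (13 committee members):
Diaz vs Novak: Diaz preferred on 4+1 = 5 ballots; Novak wins 8–5.
Diaz vs Pham: Diaz, 7–6.
Novak vs Pham: Novak preferred on 2+3 = 5 ballots; Pham wins 8–5.
Each candidate has at least one pairwise win (Diaz beats Pham; Novak beats Diaz; Pham beats Novak) — no Condorcet loser.

none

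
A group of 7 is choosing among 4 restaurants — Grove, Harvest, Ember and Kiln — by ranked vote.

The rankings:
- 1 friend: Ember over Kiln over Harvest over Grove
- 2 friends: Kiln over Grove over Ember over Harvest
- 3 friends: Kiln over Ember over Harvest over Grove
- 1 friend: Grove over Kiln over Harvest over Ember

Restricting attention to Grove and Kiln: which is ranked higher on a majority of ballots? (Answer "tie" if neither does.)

Kiln

Ballots ranking Grove above Kiln: 1.
Ballots ranking Kiln above Grove: 7 − 1 = 6.
Kiln wins the head-to-head 6–1.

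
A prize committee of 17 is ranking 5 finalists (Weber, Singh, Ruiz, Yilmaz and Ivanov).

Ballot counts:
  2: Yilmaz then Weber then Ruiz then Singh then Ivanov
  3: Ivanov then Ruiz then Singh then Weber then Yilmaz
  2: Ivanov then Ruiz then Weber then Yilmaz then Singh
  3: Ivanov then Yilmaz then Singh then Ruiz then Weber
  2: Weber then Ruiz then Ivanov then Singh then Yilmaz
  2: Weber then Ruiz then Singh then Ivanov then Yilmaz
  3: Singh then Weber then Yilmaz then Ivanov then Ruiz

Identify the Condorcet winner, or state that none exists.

Check each pair by majority over 17 ballots:
Weber vs Singh: Singh, 9–8.
Weber vs Ruiz: Weber wins 9–8.
Weber–Yilmaz: Weber 12–5.
Weber vs Ivanov: Weber wins 9–8.
Singh vs Ruiz: Ruiz, 11–6.
Singh vs Yilmaz: Singh wins 10–7.
Singh vs Ivanov: Ivanov wins 10–7.
Ruiz vs Yilmaz: Ruiz, 9–8.
Ruiz vs Ivanov: Ivanov, 11–6.
Yilmaz vs Ivanov: Ivanov, 12–5.
Every nominee loses at least once (Weber loses to Singh; Singh loses to Ruiz; Ruiz loses to Weber; Yilmaz loses to Weber; Ivanov loses to Weber). The majority relation contains the cycle Weber beats Ruiz beats Singh beats Weber, so there is no Condorcet winner.

none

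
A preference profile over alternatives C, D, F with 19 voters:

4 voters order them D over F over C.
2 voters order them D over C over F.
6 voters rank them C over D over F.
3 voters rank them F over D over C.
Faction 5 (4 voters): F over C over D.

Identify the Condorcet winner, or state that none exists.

Pairwise majorities:
C vs D: 6+4 = 10 for C, 9 for D — C by 10–9.
C vs F: 2+6 = 8 for C, 11 for F — F by 11–8.
D vs F: 4+2+6 = 12 for D, 7 for F — D by 12–7.
No alternative is unbeaten: C loses to F; D loses to C; F loses to D. In particular C → D → F → C is a majority cycle — no Condorcet winner exists.

none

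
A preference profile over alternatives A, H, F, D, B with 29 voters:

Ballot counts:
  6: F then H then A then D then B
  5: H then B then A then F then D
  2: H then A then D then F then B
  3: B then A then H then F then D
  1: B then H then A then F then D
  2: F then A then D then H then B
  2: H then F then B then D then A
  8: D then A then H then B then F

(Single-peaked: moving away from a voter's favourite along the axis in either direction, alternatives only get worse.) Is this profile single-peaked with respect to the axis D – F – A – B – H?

no

Axis positions: D=1, F=2, A=3, B=4, H=5.
Type 1: ranking walks positions 2-5-3-1-4; H is ranked above A even though A lies between H and the peak F on the axis — preferences dip and rise again. Not single-peaked.
Type 2 (peak H at position 5): ranking walks positions 5-4-3-2-1, expanding outward from the peak — single-peaked.
Type 3: ranking walks positions 5-3-1-2-4; A is ranked above B even though B lies between A and the peak H on the axis — preferences dip and rise again. Not single-peaked.
Type 4 (peak B at position 4): ranking walks positions 4-3-5-2-1, expanding outward from the peak — single-peaked.
Type 5 (peak B at position 4): ranking walks positions 4-5-3-2-1, expanding outward from the peak — single-peaked.
Type 6: ranking walks positions 2-3-1-5-4; H is ranked above B even though B lies between H and the peak F on the axis — preferences dip and rise again. Not single-peaked.
Type 7: ranking walks positions 5-2-4-1-3; F is ranked above B even though B lies between F and the peak H on the axis — preferences dip and rise again. Not single-peaked.
Type 8: ranking walks positions 1-3-5-4-2; A is ranked above F even though F lies between A and the peak D on the axis — preferences dip and rise again. Not single-peaked.
Type 1 violates single-peakedness, so the profile is not single-peaked on this axis.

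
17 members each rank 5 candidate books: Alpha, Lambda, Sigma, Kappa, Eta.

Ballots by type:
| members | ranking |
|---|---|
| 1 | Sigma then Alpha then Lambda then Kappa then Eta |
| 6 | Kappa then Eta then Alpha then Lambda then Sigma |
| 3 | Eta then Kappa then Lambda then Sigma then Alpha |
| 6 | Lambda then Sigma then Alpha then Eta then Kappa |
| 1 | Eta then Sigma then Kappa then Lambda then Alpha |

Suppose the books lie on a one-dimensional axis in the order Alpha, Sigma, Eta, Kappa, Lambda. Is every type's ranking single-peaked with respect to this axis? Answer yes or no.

no

Axis positions: Alpha=1, Sigma=2, Eta=3, Kappa=4, Lambda=5.
Type 1: ranking walks positions 2-1-5-4-3; Lambda is ranked above Eta even though Eta lies between Lambda and the peak Sigma on the axis — preferences dip and rise again. Not single-peaked.
Type 2: ranking walks positions 4-3-1-5-2; Alpha is ranked above Sigma even though Sigma lies between Alpha and the peak Kappa on the axis — preferences dip and rise again. Not single-peaked.
Type 3 (peak Eta at position 3): ranking walks positions 3-4-5-2-1, expanding outward from the peak — single-peaked.
Type 4: ranking walks positions 5-2-1-3-4; Sigma is ranked above Kappa even though Kappa lies between Sigma and the peak Lambda on the axis — preferences dip and rise again. Not single-peaked.
Type 5 (peak Eta at position 3): ranking walks positions 3-2-4-5-1, expanding outward from the peak — single-peaked.
Type 1 violates single-peakedness, so the profile is not single-peaked on this axis.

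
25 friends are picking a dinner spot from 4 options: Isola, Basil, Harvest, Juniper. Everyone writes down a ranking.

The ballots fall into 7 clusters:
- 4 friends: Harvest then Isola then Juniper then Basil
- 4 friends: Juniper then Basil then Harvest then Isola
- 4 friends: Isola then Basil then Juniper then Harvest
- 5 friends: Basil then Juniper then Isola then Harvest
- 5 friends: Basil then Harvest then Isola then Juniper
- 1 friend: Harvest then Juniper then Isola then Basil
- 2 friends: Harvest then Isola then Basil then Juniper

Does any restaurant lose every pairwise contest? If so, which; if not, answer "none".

Pairwise majorities:
Isola–Basil: Basil 14–11.
Isola vs Harvest: 4+5 = 9 for Isola, 16 for Harvest — Harvest by 16–9.
Isola vs Juniper: Isola, 15–10.
Basil vs Harvest: Basil, 18–7.
Basil vs Juniper: Basil wins 16–9.
Harvest–Juniper: Juniper 13–12.
Every restaurant wins at least one matchup (Isola beats Juniper; Basil beats Isola; Harvest beats Isola; Juniper beats Harvest), so there is no Condorcet loser.

none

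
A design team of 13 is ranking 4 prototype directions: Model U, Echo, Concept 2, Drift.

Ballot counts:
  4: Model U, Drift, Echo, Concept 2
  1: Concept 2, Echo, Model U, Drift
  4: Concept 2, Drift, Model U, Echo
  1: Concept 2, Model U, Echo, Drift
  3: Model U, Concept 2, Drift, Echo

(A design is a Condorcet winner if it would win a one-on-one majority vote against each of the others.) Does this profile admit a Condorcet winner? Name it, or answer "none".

Pairwise majorities:
Model U vs Echo: Model U preferred on 4+4+1+3 = 12 ballots; Model U wins 12–1.
Model U vs Concept 2: 4+3 = 7 for Model U, 6 for Concept 2 — Model U by 7–6.
Model U vs Drift: 4+1+1+3 = 9 for Model U, 4 for Drift — Model U by 9–4.
Echo vs Concept 2: Echo is ranked higher on 4 ballots, Concept 2 on 9. Concept 2 wins 9–4.
Echo vs Drift: Echo preferred on 1+1 = 2 ballots; Drift wins 11–2.
Concept 2 vs Drift: Concept 2 preferred on 1+4+1+3 = 9 ballots; Concept 2 wins 9–4.
Model U defeats every rival head-to-head and is the Condorcet winner.

Model U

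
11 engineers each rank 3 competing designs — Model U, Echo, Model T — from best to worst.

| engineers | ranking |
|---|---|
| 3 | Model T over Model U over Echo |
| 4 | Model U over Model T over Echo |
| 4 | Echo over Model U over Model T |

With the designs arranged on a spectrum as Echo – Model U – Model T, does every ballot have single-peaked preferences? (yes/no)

Axis positions: Echo=1, Model U=2, Model T=3.
Bloc 1 (peak Model T at position 3): ranking walks positions 3-2-1, expanding outward from the peak — single-peaked.
Bloc 2 (peak Model U at position 2): ranking walks positions 2-3-1, expanding outward from the peak — single-peaked.
Bloc 3 (peak Echo at position 1): ranking walks positions 1-2-3, expanding outward from the peak — single-peaked.
Every ranking is single-peaked on this axis.

yes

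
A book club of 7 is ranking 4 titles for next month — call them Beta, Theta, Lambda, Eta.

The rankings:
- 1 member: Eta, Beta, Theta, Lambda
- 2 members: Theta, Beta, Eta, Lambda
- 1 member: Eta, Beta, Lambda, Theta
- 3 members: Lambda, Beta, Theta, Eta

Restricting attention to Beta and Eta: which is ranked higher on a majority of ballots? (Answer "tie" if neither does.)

Ballots ranking Beta above Eta: 2 + 3 = 5.
Ballots ranking Eta above Beta: 7 − 5 = 2.
Beta wins the head-to-head 5–2.

Beta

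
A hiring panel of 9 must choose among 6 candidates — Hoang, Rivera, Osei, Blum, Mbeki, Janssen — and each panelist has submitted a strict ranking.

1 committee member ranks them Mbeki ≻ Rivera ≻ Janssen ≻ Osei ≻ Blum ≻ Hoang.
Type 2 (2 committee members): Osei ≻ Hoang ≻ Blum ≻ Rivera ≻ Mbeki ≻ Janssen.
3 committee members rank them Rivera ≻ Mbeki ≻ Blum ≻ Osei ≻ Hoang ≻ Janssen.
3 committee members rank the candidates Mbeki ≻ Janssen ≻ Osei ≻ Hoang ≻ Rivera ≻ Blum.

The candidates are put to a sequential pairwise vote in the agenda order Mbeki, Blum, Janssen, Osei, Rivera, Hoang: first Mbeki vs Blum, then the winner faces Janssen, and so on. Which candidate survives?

Hoang

Round 1: Mbeki vs Blum — 7–2, Mbeki advances.
Round 2: Mbeki vs Janssen — 9–0, Mbeki advances.
Round 3: Mbeki vs Osei — 7–2, Mbeki advances.
Round 4: Mbeki vs Rivera — 4–5, Rivera advances.
Round 5: Rivera vs Hoang — 4–5, Hoang advances.
The agenda winner is Hoang.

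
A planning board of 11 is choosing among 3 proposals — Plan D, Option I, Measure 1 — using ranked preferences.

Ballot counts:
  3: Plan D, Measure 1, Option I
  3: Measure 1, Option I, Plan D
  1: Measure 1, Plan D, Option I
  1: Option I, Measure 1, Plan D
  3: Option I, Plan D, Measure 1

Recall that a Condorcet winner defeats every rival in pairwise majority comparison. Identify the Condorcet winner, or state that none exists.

none

Head-to-head results (11 council members):
Plan D vs Option I: Option I, 7–4.
Plan D vs Measure 1: 3+3 = 6 for Plan D, 5 for Measure 1 — Plan D by 6–5.
Option I vs Measure 1: Option I preferred on 1+3 = 4 ballots; Measure 1 wins 7–4.
Every option loses at least once (Plan D loses to Option I; Option I loses to Measure 1; Measure 1 loses to Plan D). The majority relation contains the cycle Plan D → Measure 1 → Option I → Plan D, so there is no Condorcet winner.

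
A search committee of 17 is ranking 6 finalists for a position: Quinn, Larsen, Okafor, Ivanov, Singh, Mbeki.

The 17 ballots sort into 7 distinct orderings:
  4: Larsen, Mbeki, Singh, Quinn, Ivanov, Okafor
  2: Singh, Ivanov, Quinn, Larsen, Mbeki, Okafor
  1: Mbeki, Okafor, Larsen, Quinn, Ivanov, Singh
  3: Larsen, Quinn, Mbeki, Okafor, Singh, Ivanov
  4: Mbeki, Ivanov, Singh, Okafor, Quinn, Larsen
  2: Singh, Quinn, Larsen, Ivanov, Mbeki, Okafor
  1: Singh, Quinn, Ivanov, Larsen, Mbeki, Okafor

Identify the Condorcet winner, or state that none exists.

none

Pairwise majorities:
Quinn vs Larsen: 2+4+2+1 = 9 for Quinn, 8 for Larsen — Quinn by 9–8.
Quinn vs Okafor: Quinn, 12–5.
Quinn vs Ivanov: Quinn, 11–6.
Quinn vs Singh: Quinn preferred on 1+3 = 4 ballots; Singh wins 13–4.
Quinn vs Mbeki: Mbeki wins 9–8.
Larsen–Okafor: Larsen 12–5.
Larsen vs Ivanov: Larsen, 10–7.
Larsen–Singh: Singh 9–8.
Larsen vs Mbeki: Larsen, 12–5.
Okafor–Ivanov: Ivanov 13–4.
Okafor vs Singh: Singh wins 13–4.
Okafor–Mbeki: Mbeki 17–0.
Ivanov vs Singh: Ivanov is ranked higher on 1+4 = 5 ballots, Singh on 12. Singh wins 12–5.
Ivanov vs Mbeki: Mbeki wins 12–5.
Singh vs Mbeki: Mbeki wins 12–5.
No candidate is unbeaten: Quinn loses to Singh; Larsen loses to Quinn; Okafor loses to Quinn; Ivanov loses to Quinn; Singh loses to Mbeki; Mbeki loses to Larsen. In particular Quinn → Larsen → Mbeki → Quinn is a majority cycle — no Condorcet winner exists.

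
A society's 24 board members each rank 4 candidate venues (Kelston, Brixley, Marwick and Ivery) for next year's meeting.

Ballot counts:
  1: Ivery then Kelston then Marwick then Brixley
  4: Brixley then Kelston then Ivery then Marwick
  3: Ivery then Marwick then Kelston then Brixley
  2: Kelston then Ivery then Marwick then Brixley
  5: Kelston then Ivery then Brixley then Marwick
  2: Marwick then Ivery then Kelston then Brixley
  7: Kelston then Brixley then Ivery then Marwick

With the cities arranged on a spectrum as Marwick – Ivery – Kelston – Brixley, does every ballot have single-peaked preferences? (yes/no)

Axis positions: Marwick=1, Ivery=2, Kelston=3, Brixley=4.
Faction 1 (peak Ivery at position 2): ranking walks positions 2-3-1-4, expanding outward from the peak — single-peaked.
Faction 2 (peak Brixley at position 4): ranking walks positions 4-3-2-1, expanding outward from the peak — single-peaked.
Faction 3 (peak Ivery at position 2): ranking walks positions 2-1-3-4, expanding outward from the peak — single-peaked.
Faction 4 (peak Kelston at position 3): ranking walks positions 3-2-1-4, expanding outward from the peak — single-peaked.
Faction 5 (peak Kelston at position 3): ranking walks positions 3-2-4-1, expanding outward from the peak — single-peaked.
Faction 6 (peak Marwick at position 1): ranking walks positions 1-2-3-4, expanding outward from the peak — single-peaked.
Faction 7 (peak Kelston at position 3): ranking walks positions 3-4-2-1, expanding outward from the peak — single-peaked.
Every ranking is single-peaked on this axis.

yes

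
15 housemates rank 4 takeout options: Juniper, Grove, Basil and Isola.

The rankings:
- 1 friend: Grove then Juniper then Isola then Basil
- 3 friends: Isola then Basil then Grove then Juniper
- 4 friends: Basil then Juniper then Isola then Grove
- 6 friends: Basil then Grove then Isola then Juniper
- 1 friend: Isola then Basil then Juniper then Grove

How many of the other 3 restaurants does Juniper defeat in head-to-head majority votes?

Juniper against each rival (15 friends):
Juniper vs Grove: 5 to 10, Grove.
Juniper vs Basil: Basil, 14–1.
Juniper vs Isola: Isola, 10–5.
Juniper beats no one; loses to Grove, Basil, Isola — 0 pairwise wins.

0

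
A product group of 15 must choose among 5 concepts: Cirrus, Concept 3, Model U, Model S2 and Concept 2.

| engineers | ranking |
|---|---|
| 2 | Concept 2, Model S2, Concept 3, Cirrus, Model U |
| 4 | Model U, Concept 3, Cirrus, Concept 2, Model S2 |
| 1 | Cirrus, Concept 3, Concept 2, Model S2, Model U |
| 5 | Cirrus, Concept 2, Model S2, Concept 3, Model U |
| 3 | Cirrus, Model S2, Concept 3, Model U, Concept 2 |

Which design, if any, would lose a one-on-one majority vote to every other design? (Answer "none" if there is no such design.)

Model U

Pairwise majorities:
Cirrus vs Concept 3: 1+5+3 = 9 for Cirrus, 6 for Concept 3 — Cirrus by 9–6.
Cirrus vs Model U: Cirrus, 11–4.
Cirrus vs Model S2: 13 to 2, Cirrus.
Cirrus vs Concept 2: 4+1+5+3 = 13 for Cirrus, 2 for Concept 2 — Cirrus by 13–2.
Concept 3 vs Model U: Concept 3, 11–4.
Concept 3 vs Model S2: 5 to 10, Model S2.
Concept 3 vs Concept 2: 8 to 7, Concept 3.
Model U vs Model S2: Model U preferred on 4 ballots; Model S2 wins 11–4.
Model U vs Concept 2: 7 to 8, Concept 2.
Model S2 vs Concept 2: Model S2 is ranked higher on 3 ballots, Concept 2 on 12. Concept 2 wins 12–3.
Model U is beaten in every head-to-head and is the Condorcet loser.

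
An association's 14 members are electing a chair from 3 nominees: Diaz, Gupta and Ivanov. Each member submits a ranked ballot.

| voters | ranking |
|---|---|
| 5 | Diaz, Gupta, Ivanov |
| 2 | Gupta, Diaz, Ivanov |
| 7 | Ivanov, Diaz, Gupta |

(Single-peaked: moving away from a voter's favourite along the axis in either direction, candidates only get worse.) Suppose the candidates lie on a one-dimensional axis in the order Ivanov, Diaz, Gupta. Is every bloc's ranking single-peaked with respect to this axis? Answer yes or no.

yes

Axis positions: Ivanov=1, Diaz=2, Gupta=3.
Bloc 1 (peak Diaz at position 2): ranking walks positions 2-3-1, expanding outward from the peak — single-peaked.
Bloc 2 (peak Gupta at position 3): ranking walks positions 3-2-1, expanding outward from the peak — single-peaked.
Bloc 3 (peak Ivanov at position 1): ranking walks positions 1-2-3, expanding outward from the peak — single-peaked.
Every ranking is single-peaked on this axis.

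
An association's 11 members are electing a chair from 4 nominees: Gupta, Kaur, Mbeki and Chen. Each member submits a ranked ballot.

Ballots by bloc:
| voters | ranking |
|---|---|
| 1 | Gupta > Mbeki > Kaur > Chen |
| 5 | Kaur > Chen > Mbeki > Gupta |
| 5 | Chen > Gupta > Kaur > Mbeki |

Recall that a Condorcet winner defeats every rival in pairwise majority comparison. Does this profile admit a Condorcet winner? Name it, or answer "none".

Check each pair by majority over 11 ballots:
Gupta vs Kaur: 1+5 = 6 for Gupta, 5 for Kaur — Gupta by 6–5.
Gupta vs Mbeki: Gupta preferred on 1+5 = 6 ballots; Gupta wins 6–5.
Gupta vs Chen: Gupta preferred on 1 ballot; Chen wins 10–1.
Kaur vs Mbeki: 5+5 = 10 for Kaur, 1 for Mbeki — Kaur by 10–1.
Kaur vs Chen: Kaur preferred on 1+5 = 6 ballots; Kaur wins 6–5.
Mbeki vs Chen: 1 for Mbeki, 10 for Chen — Chen by 10–1.
Each candidate drops at least one matchup (Gupta loses to Chen; Kaur loses to Gupta; Mbeki loses to Gupta; Chen loses to Kaur); the cycle Gupta → Kaur → Chen → Gupta rules out a Condorcet winner.

none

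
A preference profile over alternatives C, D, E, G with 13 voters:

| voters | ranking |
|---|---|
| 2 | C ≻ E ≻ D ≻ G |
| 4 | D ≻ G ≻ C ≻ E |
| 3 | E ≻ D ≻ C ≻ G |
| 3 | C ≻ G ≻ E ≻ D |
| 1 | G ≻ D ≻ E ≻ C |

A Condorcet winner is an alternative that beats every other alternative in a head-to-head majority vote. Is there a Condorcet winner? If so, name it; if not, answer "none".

none

Check each pair by majority over 13 ballots:
C vs D: 5 to 8, D.
C vs E: C is ranked higher on 2+4+3 = 9 ballots, E on 4. C wins 9–4.
C vs G: 2+3+3 = 8 for C, 5 for G — C by 8–5.
D vs E: 5 to 8, E.
D vs G: 2+4+3 = 9 for D, 4 for G — D by 9–4.
E vs G: E is ranked higher on 2+3 = 5 ballots, G on 8. G wins 8–5.
Each alternative drops at least one matchup (C loses to D; D loses to E; E loses to C; G loses to C); the cycle C > E > D > C rules out a Condorcet winner.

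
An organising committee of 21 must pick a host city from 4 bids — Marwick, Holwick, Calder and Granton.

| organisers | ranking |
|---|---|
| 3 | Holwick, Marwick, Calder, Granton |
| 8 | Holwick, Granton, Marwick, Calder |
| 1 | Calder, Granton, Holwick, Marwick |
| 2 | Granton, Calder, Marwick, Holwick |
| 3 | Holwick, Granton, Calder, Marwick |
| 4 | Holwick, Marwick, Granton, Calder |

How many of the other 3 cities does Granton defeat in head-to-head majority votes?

2

Granton against each rival (21 organisers):
Granton vs Marwick: Granton is ranked higher on 8+1+2+3 = 14 ballots, Marwick on 7. Granton wins 14–7.
Granton vs Holwick: Holwick, 18–3.
Granton vs Calder: 17 to 4, Granton.
Granton beats Marwick, Calder; loses to Holwick — 2 pairwise wins.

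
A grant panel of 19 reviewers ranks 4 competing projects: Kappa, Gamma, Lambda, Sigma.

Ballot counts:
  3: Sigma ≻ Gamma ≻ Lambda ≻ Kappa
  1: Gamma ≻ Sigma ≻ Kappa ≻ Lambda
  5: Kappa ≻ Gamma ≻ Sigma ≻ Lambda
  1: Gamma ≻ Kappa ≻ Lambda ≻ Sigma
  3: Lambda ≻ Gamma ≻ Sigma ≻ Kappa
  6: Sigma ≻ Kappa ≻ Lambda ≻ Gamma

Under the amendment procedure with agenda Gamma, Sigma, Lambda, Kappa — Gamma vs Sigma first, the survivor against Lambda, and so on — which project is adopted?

Round 1: Gamma vs Sigma — 10–9, Gamma advances.
Round 2: Gamma vs Lambda — 10–9, Gamma advances.
Round 3: Gamma vs Kappa — 8–11, Kappa advances.
The agenda winner is Kappa.

Kappa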